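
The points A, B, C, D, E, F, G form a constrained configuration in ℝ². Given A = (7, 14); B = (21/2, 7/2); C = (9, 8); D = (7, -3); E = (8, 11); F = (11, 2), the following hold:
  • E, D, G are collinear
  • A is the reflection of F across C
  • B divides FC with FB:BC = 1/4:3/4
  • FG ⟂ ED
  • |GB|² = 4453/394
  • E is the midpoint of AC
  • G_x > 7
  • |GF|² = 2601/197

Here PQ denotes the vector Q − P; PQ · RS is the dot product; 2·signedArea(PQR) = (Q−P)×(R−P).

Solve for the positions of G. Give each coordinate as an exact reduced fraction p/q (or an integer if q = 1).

G = (1453/197, 445/197)

1. G_x = 1453/197  [E, D, G are collinear ∩ FG ⟂ ED]
2. G_y = 445/197  [E, D, G are collinear ∩ FG ⟂ ED]
   → G = (1453/197, 445/197)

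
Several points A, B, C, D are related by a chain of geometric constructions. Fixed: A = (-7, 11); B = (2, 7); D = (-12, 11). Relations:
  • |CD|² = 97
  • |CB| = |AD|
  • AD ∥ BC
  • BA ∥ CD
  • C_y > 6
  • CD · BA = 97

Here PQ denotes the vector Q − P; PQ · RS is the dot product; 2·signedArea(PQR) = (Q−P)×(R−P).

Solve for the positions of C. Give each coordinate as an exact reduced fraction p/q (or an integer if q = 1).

C = (-3, 7)

1. C_x = -3  [BA ∥ CD ∩ AD ∥ BC]
2. C_y = 7  [BA ∥ CD ∩ AD ∥ BC]
   → C = (-3, 7)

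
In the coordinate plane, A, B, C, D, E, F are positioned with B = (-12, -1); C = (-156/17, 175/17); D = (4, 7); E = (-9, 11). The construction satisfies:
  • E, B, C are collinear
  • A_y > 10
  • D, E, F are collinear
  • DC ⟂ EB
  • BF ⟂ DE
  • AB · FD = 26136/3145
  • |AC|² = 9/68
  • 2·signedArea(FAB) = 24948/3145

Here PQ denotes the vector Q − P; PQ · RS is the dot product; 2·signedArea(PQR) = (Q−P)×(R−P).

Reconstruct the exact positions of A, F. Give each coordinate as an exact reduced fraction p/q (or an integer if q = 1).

A = (-309/34, 181/17)
F = (-1548/185, 1999/185)

1. F_x = -1548/185  [D, E, F are collinear ∩ BF ⟂ DE]
2. F_y = 1999/185  [D, E, F are collinear ∩ BF ⟂ DE]
   → F = (-1548/185, 1999/185)
3. A_x = -309/34  [line -2288/185·x + 704/185·y + -96184/629 = 0 ∩ |AC|² = 9/68]
4. A_y = 181/17  [line -2288/185·x + 704/185·y + -96184/629 = 0 ∩ |AC|² = 9/68]
   → A = (-309/34, 181/17)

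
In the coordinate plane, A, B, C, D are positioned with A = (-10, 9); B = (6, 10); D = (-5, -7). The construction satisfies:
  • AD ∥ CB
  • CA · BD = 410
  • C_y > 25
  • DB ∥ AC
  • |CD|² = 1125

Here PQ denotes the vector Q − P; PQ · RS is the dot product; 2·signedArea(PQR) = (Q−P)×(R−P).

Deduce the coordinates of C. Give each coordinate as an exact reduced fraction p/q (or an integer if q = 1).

C = (1, 26)

1. C_x = 1  [AD ∥ CB ∩ DB ∥ AC]
2. C_y = 26  [AD ∥ CB ∩ DB ∥ AC]
   → C = (1, 26)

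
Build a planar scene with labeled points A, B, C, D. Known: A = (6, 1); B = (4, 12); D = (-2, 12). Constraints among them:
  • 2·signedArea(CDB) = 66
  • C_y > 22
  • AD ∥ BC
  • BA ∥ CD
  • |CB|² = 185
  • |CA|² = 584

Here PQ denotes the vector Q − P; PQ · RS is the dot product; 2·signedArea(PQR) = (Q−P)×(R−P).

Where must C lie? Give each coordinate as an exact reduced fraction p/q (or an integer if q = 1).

C = (-4, 23)

1. C_x = -4  [BA ∥ CD ∩ AD ∥ BC]
2. C_y = 23  [BA ∥ CD ∩ AD ∥ BC]
   → C = (-4, 23)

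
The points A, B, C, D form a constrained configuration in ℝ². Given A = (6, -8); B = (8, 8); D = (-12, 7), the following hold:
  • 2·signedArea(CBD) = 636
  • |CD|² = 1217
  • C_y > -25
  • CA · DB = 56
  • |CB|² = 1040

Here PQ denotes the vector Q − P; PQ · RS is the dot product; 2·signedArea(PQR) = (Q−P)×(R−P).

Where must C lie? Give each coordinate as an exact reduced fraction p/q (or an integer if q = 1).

1. C_x = 4  [2·signedArea(CBD) = 636 ∩ CA · DB = 56]
2. C_y = -24  [2·signedArea(CBD) = 636 ∩ CA · DB = 56]
   → C = (4, -24)

C = (4, -24)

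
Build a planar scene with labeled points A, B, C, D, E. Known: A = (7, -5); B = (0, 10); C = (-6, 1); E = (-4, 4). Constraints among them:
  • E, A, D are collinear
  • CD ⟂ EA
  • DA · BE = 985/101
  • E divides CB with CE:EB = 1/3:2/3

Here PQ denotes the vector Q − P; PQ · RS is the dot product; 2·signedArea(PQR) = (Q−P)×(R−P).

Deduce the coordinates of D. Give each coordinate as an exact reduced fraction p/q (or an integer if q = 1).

1. D_x = -753/202  [E, A, D are collinear ∩ CD ⟂ EA]
2. D_y = 763/202  [E, A, D are collinear ∩ CD ⟂ EA]
   → D = (-753/202, 763/202)

D = (-753/202, 763/202)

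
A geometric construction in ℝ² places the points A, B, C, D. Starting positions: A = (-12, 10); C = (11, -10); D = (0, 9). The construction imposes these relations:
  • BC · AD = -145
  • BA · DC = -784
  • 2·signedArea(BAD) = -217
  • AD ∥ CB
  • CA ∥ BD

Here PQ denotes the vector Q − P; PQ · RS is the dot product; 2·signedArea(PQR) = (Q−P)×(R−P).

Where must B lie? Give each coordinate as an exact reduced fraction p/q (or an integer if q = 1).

1. B_x = 23  [CA ∥ BD ∩ AD ∥ CB]
2. B_y = -11  [CA ∥ BD ∩ AD ∥ CB]
   → B = (23, -11)

B = (23, -11)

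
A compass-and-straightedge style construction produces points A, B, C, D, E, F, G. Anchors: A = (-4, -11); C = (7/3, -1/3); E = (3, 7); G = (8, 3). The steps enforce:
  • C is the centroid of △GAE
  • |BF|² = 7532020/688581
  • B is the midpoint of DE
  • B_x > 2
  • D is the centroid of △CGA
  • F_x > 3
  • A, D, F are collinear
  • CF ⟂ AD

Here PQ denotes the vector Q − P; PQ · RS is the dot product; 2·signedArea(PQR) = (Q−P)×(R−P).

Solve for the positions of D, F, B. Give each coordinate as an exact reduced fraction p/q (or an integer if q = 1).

1. D_x = 19/9  [D is the centroid of △CGA]
2. D_y = -25/9  [D is the centroid of △CGA]
   → D = (19/9, -25/9)
3. F_x = 85703/25503  [A, D, F are collinear ∩ CF ⟂ AD]
4. F_y = -27971/25503  [A, D, F are collinear ∩ CF ⟂ AD]
   → F = (85703/25503, -27971/25503)
5. B_x = 23/9  [B is the midpoint of DE]
6. B_y = 19/9  [B is the midpoint of DE]
   → B = (23/9, 19/9)

B = (23/9, 19/9)
D = (19/9, -25/9)
F = (85703/25503, -27971/25503)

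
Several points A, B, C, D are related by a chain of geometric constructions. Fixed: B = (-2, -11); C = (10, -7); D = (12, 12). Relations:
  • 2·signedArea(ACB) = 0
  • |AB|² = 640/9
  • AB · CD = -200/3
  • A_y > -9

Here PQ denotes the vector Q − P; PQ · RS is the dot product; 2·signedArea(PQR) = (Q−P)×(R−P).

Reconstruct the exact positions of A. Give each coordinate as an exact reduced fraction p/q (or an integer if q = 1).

1. A_x = 6  [2·signedArea(ACB) = 0 ∩ AB · CD = -200/3]
2. A_y = -25/3  [2·signedArea(ACB) = 0 ∩ AB · CD = -200/3]
   → A = (6, -25/3)

A = (6, -25/3)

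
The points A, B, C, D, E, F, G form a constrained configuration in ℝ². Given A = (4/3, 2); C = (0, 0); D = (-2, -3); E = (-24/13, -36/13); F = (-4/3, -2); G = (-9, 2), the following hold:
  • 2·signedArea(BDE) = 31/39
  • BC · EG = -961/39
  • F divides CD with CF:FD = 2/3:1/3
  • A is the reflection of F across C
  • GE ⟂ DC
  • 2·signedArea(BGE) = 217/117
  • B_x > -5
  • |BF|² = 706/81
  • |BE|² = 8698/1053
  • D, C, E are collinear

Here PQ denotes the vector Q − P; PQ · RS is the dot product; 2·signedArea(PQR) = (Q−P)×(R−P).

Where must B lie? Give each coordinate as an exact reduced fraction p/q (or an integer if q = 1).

1. B_x = -37/9  [2·signedArea(BDE) = 31/39 ∩ 2·signedArea(BGE) = 217/117]
2. B_y = -1  [2·signedArea(BDE) = 31/39 ∩ 2·signedArea(BGE) = 217/117]
   → B = (-37/9, -1)

B = (-37/9, -1)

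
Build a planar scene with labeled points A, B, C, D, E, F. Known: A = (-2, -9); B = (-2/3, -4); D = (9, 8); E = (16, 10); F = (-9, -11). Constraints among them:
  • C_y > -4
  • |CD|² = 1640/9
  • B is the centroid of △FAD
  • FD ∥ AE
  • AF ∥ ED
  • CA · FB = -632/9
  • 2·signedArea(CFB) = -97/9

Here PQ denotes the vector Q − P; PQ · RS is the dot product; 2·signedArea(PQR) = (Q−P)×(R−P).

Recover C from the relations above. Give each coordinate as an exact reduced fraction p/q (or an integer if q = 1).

1. C_x = 5/3  [2·signedArea(CFB) = -97/9 ∩ CA · FB = -632/9]
2. C_y = -10/3  [2·signedArea(CFB) = -97/9 ∩ CA · FB = -632/9]
   → C = (5/3, -10/3)

C = (5/3, -10/3)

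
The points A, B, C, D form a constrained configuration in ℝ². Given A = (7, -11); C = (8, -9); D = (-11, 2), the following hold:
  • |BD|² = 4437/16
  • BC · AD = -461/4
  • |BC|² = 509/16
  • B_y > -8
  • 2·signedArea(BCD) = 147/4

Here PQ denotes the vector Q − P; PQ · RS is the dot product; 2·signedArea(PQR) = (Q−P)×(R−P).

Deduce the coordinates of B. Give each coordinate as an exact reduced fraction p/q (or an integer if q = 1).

B = (5/2, -31/4)

1. B_x = 5/2  [BC · AD = -461/4 ∩ 2·signedArea(BCD) = 147/4]
2. B_y = -31/4  [BC · AD = -461/4 ∩ 2·signedArea(BCD) = 147/4]
   → B = (5/2, -31/4)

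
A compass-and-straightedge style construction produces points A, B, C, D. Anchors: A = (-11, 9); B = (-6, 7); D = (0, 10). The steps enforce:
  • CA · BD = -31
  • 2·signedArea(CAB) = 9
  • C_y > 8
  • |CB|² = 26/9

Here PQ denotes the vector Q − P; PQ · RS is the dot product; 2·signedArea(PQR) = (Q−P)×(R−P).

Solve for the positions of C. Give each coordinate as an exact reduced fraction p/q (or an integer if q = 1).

1. C_x = -17/3  [2·signedArea(CAB) = 9 ∩ CA · BD = -31]
2. C_y = 26/3  [2·signedArea(CAB) = 9 ∩ CA · BD = -31]
   → C = (-17/3, 26/3)

C = (-17/3, 26/3)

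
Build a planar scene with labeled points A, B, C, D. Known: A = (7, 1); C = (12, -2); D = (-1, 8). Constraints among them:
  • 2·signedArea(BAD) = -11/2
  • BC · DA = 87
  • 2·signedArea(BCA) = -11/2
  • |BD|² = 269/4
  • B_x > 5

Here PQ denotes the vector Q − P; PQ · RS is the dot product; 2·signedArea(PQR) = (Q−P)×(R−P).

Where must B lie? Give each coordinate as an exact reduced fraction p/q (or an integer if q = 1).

B = (11/2, 3)

1. B_x = 11/2  [2·signedArea(BAD) = -11/2 ∩ 2·signedArea(BCA) = -11/2]
2. B_y = 3  [2·signedArea(BAD) = -11/2 ∩ 2·signedArea(BCA) = -11/2]
   → B = (11/2, 3)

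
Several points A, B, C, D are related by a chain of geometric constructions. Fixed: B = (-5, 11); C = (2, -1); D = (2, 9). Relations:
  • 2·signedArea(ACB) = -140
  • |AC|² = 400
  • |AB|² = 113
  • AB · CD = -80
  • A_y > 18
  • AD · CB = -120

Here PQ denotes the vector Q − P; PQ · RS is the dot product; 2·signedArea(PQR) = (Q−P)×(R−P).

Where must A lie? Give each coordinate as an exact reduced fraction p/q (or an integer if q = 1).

A = (2, 19)

1. A_x = 2  [AD · CB = -120 ∩ 2·signedArea(ACB) = -140]
2. A_y = 19  [AD · CB = -120 ∩ 2·signedArea(ACB) = -140]
   → A = (2, 19)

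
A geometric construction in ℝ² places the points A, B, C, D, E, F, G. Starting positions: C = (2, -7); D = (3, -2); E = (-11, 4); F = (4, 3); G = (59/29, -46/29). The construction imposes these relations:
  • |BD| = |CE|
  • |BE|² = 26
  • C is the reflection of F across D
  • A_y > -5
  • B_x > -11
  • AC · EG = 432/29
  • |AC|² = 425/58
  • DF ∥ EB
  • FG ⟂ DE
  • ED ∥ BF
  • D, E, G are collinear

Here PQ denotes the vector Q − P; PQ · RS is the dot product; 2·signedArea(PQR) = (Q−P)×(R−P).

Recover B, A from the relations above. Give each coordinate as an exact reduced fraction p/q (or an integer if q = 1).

A = (117/58, -249/58)
B = (-10, 9)

1. B_x = -10  [ED ∥ BF ∩ DF ∥ EB]
2. B_y = 9  [ED ∥ BF ∩ DF ∥ EB]
   → B = (-10, 9)
3. A_x = 117/58  [line -378/29·x + 162/29·y + 1458/29 = 0 ∩ |AC|² = 425/58]
4. A_y = -249/58  [line -378/29·x + 162/29·y + 1458/29 = 0 ∩ |AC|² = 425/58]
   → A = (117/58, -249/58)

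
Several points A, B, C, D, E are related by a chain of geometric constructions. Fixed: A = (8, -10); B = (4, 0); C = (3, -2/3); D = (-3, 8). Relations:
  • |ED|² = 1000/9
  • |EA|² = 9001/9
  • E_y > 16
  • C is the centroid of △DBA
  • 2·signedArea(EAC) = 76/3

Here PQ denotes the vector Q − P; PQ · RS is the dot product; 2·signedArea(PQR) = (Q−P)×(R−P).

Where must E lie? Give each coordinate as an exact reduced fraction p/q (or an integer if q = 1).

E = (-9, 50/3)

1. E_x = -9  [line -28/3·x + -5·y + -2/3 = 0 ∩ |ED|² = 1000/9]
2. E_y = 50/3  [line -28/3·x + -5·y + -2/3 = 0 ∩ |ED|² = 1000/9]
   → E = (-9, 50/3)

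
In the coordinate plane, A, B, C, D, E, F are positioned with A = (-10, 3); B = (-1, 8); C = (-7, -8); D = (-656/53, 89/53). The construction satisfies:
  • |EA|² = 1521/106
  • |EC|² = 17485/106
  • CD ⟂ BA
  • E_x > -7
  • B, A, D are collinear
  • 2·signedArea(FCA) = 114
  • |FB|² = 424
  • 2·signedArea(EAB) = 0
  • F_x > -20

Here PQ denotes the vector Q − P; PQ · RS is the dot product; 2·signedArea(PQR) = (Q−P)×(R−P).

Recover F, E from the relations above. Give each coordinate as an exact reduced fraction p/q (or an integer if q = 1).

1. F_x = -19  [line -11·x + -3·y + -215 = 0 ∩ |FB|² = 424]
2. F_y = -2  [line -11·x + -3·y + -215 = 0 ∩ |FB|² = 424]
   → F = (-19, -2)
3. E_x = -709/106  [line -5·x + 9·y + -77 = 0 ∩ |EA|² = 1521/106]
4. E_y = 513/106  [line -5·x + 9·y + -77 = 0 ∩ |EA|² = 1521/106]
   → E = (-709/106, 513/106)

E = (-709/106, 513/106)
F = (-19, -2)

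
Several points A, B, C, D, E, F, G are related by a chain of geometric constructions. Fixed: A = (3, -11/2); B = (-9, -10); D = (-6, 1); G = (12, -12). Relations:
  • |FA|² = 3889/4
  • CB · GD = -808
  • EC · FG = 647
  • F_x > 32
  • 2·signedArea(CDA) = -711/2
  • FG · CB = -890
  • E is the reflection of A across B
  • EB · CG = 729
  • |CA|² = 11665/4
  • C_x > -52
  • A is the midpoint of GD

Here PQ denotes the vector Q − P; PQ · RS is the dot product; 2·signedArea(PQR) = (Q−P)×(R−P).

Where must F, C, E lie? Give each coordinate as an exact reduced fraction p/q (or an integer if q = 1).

C = (-51, -6)
E = (-21, -29/2)
F = (33, -14)

1. C_x = -51  [2·signedArea(CDA) = -711/2 ∩ CB · GD = -808]
2. C_y = -6  [2·signedArea(CDA) = -711/2 ∩ CB · GD = -808]
   → C = (-51, -6)
3. E_x = -21  [E is the reflection of A across B]
4. E_y = -29/2  [E is the reflection of A across B]
   → E = (-21, -29/2)
5. F_x = 33  [FG · CB = -890 ∩ EC · FG = 647]
6. F_y = -14  [FG · CB = -890 ∩ EC · FG = 647]
   → F = (33, -14)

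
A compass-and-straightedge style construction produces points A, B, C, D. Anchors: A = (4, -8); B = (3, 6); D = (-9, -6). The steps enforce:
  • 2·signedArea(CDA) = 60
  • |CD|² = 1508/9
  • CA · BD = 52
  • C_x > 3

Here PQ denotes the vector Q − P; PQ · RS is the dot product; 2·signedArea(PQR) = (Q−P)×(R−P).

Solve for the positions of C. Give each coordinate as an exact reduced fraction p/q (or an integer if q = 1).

C = (11/3, -10/3)

1. C_x = 11/3  [CA · BD = 52 ∩ 2·signedArea(CDA) = 60]
2. C_y = -10/3  [CA · BD = 52 ∩ 2·signedArea(CDA) = 60]
   → C = (11/3, -10/3)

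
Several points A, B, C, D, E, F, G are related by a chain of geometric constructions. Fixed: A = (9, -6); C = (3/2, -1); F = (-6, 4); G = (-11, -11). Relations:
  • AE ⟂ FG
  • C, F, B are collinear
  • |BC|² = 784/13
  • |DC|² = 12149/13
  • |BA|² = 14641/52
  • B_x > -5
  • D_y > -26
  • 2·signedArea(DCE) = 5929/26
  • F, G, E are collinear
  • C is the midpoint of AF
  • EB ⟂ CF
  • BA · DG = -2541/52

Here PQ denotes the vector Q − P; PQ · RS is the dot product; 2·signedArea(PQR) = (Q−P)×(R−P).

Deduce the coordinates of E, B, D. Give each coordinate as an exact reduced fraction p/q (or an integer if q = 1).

B = (-129/26, 43/13)
D = (-443/26, -329/13)
E = (-15/2, -1/2)

1. E_x = -15/2  [F, G, E are collinear ∩ AE ⟂ FG]
2. E_y = -1/2  [F, G, E are collinear ∩ AE ⟂ FG]
   → E = (-15/2, -1/2)
3. B_x = -129/26  [C, F, B are collinear ∩ EB ⟂ CF]
4. B_y = 43/13  [C, F, B are collinear ∩ EB ⟂ CF]
   → B = (-129/26, 43/13)
5. D_x = -443/26  [2·signedArea(DCE) = 5929/26 ∩ BA · DG = -2541/52]
6. D_y = -329/13  [2·signedArea(DCE) = 5929/26 ∩ BA · DG = -2541/52]
   → D = (-443/26, -329/13)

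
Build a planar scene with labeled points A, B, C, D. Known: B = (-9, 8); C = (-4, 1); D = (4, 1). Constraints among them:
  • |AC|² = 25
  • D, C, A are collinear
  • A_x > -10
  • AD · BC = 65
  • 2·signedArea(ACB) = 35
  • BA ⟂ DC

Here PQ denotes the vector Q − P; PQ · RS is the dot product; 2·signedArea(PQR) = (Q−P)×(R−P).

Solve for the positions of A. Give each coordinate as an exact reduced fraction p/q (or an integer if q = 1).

1. A_x = -9  [D, C, A are collinear ∩ BA ⟂ DC]
2. A_y = 1  [D, C, A are collinear ∩ BA ⟂ DC]
   → A = (-9, 1)

A = (-9, 1)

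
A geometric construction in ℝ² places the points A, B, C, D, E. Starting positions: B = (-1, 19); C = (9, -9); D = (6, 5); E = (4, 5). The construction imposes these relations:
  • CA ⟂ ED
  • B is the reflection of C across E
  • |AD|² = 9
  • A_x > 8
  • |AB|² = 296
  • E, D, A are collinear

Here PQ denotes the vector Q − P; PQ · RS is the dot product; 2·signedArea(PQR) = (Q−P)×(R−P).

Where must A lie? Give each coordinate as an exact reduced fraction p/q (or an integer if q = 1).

1. A_x = 9  [E, D, A are collinear ∩ CA ⟂ ED]
2. A_y = 5  [E, D, A are collinear ∩ CA ⟂ ED]
   → A = (9, 5)

A = (9, 5)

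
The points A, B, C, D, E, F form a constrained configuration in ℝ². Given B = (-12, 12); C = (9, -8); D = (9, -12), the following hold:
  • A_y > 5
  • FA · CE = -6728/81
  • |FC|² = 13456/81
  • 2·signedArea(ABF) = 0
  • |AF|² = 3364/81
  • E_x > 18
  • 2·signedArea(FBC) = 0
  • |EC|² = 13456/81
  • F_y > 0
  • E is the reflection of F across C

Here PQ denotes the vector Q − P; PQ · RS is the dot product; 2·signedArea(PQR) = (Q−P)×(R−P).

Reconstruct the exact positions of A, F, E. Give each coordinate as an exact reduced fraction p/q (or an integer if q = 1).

A = (-5, 16/3)
E = (55/3, -152/9)
F = (-1/3, 8/9)

1. F_x = -1/3  [line 20·x + 21·y + -12 = 0 ∩ |FC|² = 13456/81]
2. F_y = 8/9  [line 20·x + 21·y + -12 = 0 ∩ |FC|² = 13456/81]
   → F = (-1/3, 8/9)
3. E_x = 55/3  [E is the reflection of F across C]
4. E_y = -152/9  [E is the reflection of F across C]
   → E = (55/3, -152/9)
5. A_x = -5  [2·signedArea(ABF) = 0 ∩ FA · CE = -6728/81]
6. A_y = 16/3  [2·signedArea(ABF) = 0 ∩ FA · CE = -6728/81]
   → A = (-5, 16/3)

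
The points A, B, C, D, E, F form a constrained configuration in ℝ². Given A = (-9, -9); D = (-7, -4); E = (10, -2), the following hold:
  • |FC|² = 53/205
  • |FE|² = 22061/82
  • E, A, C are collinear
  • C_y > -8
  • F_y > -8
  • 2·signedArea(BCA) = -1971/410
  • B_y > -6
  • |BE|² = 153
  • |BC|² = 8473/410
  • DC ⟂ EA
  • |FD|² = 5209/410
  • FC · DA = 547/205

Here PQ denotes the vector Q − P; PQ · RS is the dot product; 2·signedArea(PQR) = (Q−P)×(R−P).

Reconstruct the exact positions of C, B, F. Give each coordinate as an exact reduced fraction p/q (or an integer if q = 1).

1. C_x = -2303/410  [E, A, C are collinear ∩ DC ⟂ EA]
2. C_y = -3179/410  [E, A, C are collinear ∩ DC ⟂ EA]
   → C = (-2303/410, -3179/410)
3. B_x = -2  [line 511/410·x + -1387/410·y + -5913/410 = 0 ∩ |BC|² = 8473/410]
4. B_y = -5  [line 511/410·x + -1387/410·y + -5913/410 = 0 ∩ |BC|² = 8473/410]
   → B = (-2, -5)
5. F_x = -2271/410  [line 2·x + 5·y + 19407/410 = 0 ∩ |FE|² = 22061/82]
6. F_y = -2973/410  [line 2·x + 5·y + 19407/410 = 0 ∩ |FE|² = 22061/82]
   → F = (-2271/410, -2973/410)

B = (-2, -5)
C = (-2303/410, -3179/410)
F = (-2271/410, -2973/410)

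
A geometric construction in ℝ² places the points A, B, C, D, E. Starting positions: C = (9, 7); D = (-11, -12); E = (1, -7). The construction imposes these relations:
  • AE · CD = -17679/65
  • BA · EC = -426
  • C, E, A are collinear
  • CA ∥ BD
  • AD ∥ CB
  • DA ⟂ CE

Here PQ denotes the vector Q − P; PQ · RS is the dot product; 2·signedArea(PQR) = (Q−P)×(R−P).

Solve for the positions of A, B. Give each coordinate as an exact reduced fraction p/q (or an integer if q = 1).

1. A_x = -267/65  [C, E, A are collinear ∩ DA ⟂ CE]
2. A_y = -1036/65  [C, E, A are collinear ∩ DA ⟂ CE]
   → A = (-267/65, -1036/65)
3. B_x = 137/65  [CA ∥ BD ∩ AD ∥ CB]
4. B_y = 711/65  [CA ∥ BD ∩ AD ∥ CB]
   → B = (137/65, 711/65)

A = (-267/65, -1036/65)
B = (137/65, 711/65)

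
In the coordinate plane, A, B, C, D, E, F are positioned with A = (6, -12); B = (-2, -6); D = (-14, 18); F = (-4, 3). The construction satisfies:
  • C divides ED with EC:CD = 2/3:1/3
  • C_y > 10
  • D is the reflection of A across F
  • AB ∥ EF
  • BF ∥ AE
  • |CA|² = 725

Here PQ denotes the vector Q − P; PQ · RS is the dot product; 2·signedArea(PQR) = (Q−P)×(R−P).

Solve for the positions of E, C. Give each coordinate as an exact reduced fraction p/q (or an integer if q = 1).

C = (-8, 11)
E = (4, -3)

1. E_x = 4  [AB ∥ EF ∩ BF ∥ AE]
2. E_y = -3  [AB ∥ EF ∩ BF ∥ AE]
   → E = (4, -3)
3. C_x = -8  [C divides ED with EC:CD = 2/3:1/3]
4. C_y = 11  [C divides ED with EC:CD = 2/3:1/3]
   → C = (-8, 11)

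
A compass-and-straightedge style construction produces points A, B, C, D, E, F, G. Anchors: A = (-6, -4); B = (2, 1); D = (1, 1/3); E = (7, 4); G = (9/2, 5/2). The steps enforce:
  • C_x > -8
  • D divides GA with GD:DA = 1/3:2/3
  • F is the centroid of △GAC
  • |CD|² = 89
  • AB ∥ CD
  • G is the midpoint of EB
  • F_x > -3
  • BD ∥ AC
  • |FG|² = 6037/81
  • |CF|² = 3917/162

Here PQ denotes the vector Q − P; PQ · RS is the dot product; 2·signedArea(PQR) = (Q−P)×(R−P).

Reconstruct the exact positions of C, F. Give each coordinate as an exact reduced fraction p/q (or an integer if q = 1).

1. C_x = -7  [AB ∥ CD ∩ BD ∥ AC]
2. C_y = -14/3  [AB ∥ CD ∩ BD ∥ AC]
   → C = (-7, -14/3)
3. F_x = -17/6  [F is the centroid of △GAC]
4. F_y = -37/18  [F is the centroid of △GAC]
   → F = (-17/6, -37/18)

C = (-7, -14/3)
F = (-17/6, -37/18)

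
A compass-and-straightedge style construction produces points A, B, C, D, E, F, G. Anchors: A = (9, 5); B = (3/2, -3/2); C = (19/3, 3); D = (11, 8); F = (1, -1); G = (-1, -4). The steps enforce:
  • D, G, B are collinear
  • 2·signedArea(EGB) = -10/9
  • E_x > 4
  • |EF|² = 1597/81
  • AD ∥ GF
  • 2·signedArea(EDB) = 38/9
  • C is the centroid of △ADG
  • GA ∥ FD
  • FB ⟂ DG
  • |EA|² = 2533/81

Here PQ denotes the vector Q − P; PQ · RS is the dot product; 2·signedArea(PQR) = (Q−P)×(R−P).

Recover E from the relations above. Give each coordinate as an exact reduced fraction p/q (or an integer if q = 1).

1. E_x = 43/9  [line -5/2·x + 5/2·y + 155/18 = 0 ∩ |EF|² = 1597/81]
2. E_y = 4/3  [line -5/2·x + 5/2·y + 155/18 = 0 ∩ |EF|² = 1597/81]
   → E = (43/9, 4/3)

E = (43/9, 4/3)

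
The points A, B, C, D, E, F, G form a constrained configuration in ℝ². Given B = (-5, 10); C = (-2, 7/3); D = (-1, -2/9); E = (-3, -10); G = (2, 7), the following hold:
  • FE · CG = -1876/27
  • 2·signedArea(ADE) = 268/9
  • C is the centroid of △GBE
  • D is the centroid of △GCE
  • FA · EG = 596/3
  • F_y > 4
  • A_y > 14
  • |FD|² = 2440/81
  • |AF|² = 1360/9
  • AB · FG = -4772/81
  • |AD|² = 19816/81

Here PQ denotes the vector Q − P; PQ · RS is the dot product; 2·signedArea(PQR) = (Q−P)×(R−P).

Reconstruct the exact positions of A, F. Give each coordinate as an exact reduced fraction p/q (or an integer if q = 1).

A = (5, 128/9)
F = (-3, 44/9)

1. A_x = 5  [line 88/9·x + -2·y + -184/9 = 0 ∩ |AD|² = 19816/81]
2. A_y = 128/9  [line 88/9·x + -2·y + -184/9 = 0 ∩ |AD|² = 19816/81]
   → A = (5, 128/9)
3. F_x = -3  [FE · CG = -1876/27 ∩ FA · EG = 596/3]
4. F_y = 44/9  [FE · CG = -1876/27 ∩ FA · EG = 596/3]
   → F = (-3, 44/9)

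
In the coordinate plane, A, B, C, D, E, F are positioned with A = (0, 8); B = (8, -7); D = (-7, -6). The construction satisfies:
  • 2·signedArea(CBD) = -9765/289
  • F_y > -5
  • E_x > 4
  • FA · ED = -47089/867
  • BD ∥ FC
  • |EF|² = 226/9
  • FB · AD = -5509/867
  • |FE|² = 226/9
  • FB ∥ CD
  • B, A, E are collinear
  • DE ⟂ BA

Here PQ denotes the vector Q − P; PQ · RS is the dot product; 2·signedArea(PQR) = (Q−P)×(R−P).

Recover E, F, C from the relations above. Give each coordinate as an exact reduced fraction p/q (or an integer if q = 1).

C = (-3828/289, -2888/867)
E = (1232/289, 2/289)
F = (507/289, -3755/867)

1. E_x = 1232/289  [B, A, E are collinear ∩ DE ⟂ BA]
2. E_y = 2/289  [B, A, E are collinear ∩ DE ⟂ BA]
   → E = (1232/289, 2/289)
3. F_x = 507/289  [FA · ED = -47089/867 ∩ FB · AD = -5509/867]
4. F_y = -3755/867  [FA · ED = -47089/867 ∩ FB · AD = -5509/867]
   → F = (507/289, -3755/867)
5. C_x = -3828/289  [FB ∥ CD ∩ BD ∥ FC]
6. C_y = -2888/867  [FB ∥ CD ∩ BD ∥ FC]
   → C = (-3828/289, -2888/867)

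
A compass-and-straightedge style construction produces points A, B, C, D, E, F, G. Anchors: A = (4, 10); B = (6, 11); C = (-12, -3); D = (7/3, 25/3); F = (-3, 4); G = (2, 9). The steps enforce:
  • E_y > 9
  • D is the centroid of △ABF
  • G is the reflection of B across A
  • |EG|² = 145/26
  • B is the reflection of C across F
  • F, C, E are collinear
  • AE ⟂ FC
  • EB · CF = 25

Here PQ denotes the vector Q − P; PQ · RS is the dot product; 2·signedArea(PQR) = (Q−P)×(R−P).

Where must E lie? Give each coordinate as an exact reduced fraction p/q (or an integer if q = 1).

1. E_x = 111/26  [F, C, E are collinear ∩ AE ⟂ FC]
2. E_y = 251/26  [F, C, E are collinear ∩ AE ⟂ FC]
   → E = (111/26, 251/26)

E = (111/26, 251/26)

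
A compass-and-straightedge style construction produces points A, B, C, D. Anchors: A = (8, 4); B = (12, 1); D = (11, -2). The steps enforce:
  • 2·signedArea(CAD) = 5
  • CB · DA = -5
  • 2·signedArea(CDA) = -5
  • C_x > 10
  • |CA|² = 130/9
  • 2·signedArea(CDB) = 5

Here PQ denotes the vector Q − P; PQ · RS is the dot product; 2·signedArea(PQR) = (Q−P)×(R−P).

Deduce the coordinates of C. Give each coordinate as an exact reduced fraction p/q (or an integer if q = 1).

1. C_x = 31/3  [2·signedArea(CDA) = -5 ∩ CB · DA = -5]
2. C_y = 1  [2·signedArea(CDA) = -5 ∩ CB · DA = -5]
   → C = (31/3, 1)

C = (31/3, 1)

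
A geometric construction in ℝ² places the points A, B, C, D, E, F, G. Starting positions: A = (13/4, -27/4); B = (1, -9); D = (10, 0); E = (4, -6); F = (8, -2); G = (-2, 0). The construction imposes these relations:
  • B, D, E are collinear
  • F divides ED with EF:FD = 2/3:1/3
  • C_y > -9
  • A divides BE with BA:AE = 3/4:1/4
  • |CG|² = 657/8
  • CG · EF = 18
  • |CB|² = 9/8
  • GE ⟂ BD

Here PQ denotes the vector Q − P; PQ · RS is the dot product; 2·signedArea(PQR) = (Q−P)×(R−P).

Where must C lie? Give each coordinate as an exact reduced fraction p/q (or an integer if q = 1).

C = (7/4, -33/4)

1. C_x = 7/4  [line -4·x + -4·y + -26 = 0 ∩ |CB|² = 9/8]
2. C_y = -33/4  [line -4·x + -4·y + -26 = 0 ∩ |CB|² = 9/8]
   → C = (7/4, -33/4)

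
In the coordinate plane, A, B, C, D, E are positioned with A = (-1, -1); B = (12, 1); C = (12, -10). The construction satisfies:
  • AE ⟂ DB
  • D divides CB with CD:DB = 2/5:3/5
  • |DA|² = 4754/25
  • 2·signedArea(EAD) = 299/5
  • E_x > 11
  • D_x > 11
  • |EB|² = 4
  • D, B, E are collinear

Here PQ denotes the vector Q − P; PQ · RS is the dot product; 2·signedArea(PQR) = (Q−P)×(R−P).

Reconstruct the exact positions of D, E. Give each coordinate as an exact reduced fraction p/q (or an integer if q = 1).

1. D_x = 12  [D divides CB with CD:DB = 2/5:3/5]
2. D_y = -28/5  [D divides CB with CD:DB = 2/5:3/5]
   → D = (12, -28/5)
3. E_x = 12  [D, B, E are collinear ∩ AE ⟂ DB]
4. E_y = -1  [D, B, E are collinear ∩ AE ⟂ DB]
   → E = (12, -1)

D = (12, -28/5)
E = (12, -1)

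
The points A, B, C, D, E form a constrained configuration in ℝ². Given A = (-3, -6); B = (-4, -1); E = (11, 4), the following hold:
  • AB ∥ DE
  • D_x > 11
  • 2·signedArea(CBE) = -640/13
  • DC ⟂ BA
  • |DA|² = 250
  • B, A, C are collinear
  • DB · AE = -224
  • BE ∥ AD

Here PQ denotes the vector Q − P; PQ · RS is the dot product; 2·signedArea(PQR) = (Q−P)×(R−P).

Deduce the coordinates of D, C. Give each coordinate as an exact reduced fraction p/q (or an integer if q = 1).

1. D_x = 12  [AB ∥ DE ∩ BE ∥ AD]
2. D_y = -1  [AB ∥ DE ∩ BE ∥ AD]
   → D = (12, -1)
3. C_x = -44/13  [B, A, C are collinear ∩ DC ⟂ BA]
4. C_y = -53/13  [B, A, C are collinear ∩ DC ⟂ BA]
   → C = (-44/13, -53/13)

C = (-44/13, -53/13)
D = (12, -1)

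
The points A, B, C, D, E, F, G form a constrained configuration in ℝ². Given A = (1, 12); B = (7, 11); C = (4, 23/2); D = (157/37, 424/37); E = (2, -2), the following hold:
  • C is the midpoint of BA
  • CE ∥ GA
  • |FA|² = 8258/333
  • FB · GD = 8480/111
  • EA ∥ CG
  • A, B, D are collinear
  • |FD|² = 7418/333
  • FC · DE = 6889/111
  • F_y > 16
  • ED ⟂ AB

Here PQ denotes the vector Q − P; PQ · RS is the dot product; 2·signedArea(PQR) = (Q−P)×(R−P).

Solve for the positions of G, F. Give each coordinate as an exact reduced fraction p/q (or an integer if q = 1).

F = (416/111, 1793/111)
G = (3, 51/2)

1. G_x = 3  [CE ∥ GA ∩ EA ∥ CG]
2. G_y = 51/2  [CE ∥ GA ∩ EA ∥ CG]
   → G = (3, 51/2)
3. F_x = 416/111  [FB · GD = 8480/111 ∩ FC · DE = 6889/111]
4. F_y = 1793/111  [FB · GD = 8480/111 ∩ FC · DE = 6889/111]
   → F = (416/111, 1793/111)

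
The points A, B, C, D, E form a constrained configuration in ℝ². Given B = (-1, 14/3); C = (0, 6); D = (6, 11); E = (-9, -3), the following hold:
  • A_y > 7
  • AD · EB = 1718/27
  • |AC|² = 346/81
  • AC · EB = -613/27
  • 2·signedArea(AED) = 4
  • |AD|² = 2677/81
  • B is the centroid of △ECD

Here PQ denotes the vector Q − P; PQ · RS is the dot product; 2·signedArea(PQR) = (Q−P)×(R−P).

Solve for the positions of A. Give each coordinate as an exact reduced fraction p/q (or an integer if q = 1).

1. A_x = 5/3  [AC · EB = -613/27 ∩ 2·signedArea(AED) = 4]
2. A_y = 65/9  [AC · EB = -613/27 ∩ 2·signedArea(AED) = 4]
   → A = (5/3, 65/9)

A = (5/3, 65/9)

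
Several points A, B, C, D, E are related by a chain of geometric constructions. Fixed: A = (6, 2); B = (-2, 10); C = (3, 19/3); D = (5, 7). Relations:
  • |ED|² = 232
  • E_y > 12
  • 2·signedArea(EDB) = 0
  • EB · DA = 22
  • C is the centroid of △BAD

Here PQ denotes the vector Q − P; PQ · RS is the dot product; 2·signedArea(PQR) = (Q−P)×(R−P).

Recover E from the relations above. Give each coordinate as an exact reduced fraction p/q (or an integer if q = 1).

1. E_x = -9  [2·signedArea(EDB) = 0 ∩ EB · DA = 22]
2. E_y = 13  [2·signedArea(EDB) = 0 ∩ EB · DA = 22]
   → E = (-9, 13)

E = (-9, 13)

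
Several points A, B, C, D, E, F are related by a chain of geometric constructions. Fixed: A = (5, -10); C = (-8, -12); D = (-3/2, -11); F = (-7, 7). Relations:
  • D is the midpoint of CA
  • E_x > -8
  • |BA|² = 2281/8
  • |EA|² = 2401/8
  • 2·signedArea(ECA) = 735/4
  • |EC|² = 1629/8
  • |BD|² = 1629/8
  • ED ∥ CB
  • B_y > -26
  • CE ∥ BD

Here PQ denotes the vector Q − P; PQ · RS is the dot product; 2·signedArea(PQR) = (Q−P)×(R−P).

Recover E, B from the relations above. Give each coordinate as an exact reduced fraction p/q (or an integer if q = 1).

1. E_x = -29/4  [line -2·x + 13·y + -175/4 = 0 ∩ |EC|² = 1629/8]
2. E_y = 9/4  [line -2·x + 13·y + -175/4 = 0 ∩ |EC|² = 1629/8]
   → E = (-29/4, 9/4)
3. B_x = -9/4  [CE ∥ BD ∩ ED ∥ CB]
4. B_y = -101/4  [CE ∥ BD ∩ ED ∥ CB]
   → B = (-9/4, -101/4)

B = (-9/4, -101/4)
E = (-29/4, 9/4)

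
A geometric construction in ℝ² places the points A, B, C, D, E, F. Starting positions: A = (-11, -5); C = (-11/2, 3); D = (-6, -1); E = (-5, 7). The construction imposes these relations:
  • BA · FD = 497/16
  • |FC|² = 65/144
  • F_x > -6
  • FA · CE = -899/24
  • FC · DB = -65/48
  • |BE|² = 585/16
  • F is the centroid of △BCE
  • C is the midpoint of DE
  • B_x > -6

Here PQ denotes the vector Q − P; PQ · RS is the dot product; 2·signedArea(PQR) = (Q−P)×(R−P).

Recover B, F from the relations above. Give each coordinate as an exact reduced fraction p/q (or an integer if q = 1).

B = (-23/4, 1)
F = (-65/12, 11/3)

1. F_x = -65/12  [line -1/2·x + -4·y + 287/24 = 0 ∩ |FC|² = 65/144]
2. F_y = 11/3  [line -1/2·x + -4·y + 287/24 = 0 ∩ |FC|² = 65/144]
   → F = (-65/12, 11/3)
3. B_x = -23/4  [BA · FD = 497/16 ∩ F is the centroid of △BCE]
4. B_y = 1  [BA · FD = 497/16 ∩ F is the centroid of △BCE]
   → B = (-23/4, 1)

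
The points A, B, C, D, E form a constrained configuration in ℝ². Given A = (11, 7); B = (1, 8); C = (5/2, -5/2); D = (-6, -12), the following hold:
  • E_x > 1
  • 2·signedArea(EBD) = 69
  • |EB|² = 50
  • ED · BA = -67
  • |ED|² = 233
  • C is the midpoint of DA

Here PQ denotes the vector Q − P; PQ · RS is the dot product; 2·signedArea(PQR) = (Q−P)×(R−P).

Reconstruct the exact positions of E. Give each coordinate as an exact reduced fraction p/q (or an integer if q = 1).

E = (2, 1)

1. E_x = 2  [ED · BA = -67 ∩ 2·signedArea(EBD) = 69]
2. E_y = 1  [ED · BA = -67 ∩ 2·signedArea(EBD) = 69]
   → E = (2, 1)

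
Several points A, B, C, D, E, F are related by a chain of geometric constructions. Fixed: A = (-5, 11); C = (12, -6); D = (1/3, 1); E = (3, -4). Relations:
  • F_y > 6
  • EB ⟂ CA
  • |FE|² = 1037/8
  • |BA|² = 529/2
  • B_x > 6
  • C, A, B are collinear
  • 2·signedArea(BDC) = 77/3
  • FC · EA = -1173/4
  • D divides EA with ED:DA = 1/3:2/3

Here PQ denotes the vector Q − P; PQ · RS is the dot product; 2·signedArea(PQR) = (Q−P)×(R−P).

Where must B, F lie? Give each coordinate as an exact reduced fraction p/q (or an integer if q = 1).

B = (13/2, -1/2)
F = (-3/4, 27/4)

1. B_x = 13/2  [C, A, B are collinear ∩ EB ⟂ CA]
2. B_y = -1/2  [C, A, B are collinear ∩ EB ⟂ CA]
   → B = (13/2, -1/2)
3. F_x = -3/4  [line 8·x + -15·y + 429/4 = 0 ∩ |FE|² = 1037/8]
4. F_y = 27/4  [line 8·x + -15·y + 429/4 = 0 ∩ |FE|² = 1037/8]
   → F = (-3/4, 27/4)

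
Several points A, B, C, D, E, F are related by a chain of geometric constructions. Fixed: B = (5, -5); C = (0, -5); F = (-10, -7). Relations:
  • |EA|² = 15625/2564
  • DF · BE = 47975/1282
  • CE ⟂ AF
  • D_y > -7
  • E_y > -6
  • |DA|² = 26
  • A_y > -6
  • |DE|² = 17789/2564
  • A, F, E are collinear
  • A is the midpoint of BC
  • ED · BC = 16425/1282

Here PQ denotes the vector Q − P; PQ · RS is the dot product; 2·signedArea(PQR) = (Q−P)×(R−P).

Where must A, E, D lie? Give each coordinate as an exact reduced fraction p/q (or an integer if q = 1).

1. A_x = 5/2  [A is the midpoint of BC]
2. A_y = -5  [A is the midpoint of BC]
   → A = (5/2, -5)
3. E_x = 40/641  [A, F, E are collinear ∩ CE ⟂ AF]
4. E_y = -3455/641  [A, F, E are collinear ∩ CE ⟂ AF]
   → E = (40/641, -3455/641)
5. D_x = -5/2  [DF · BE = 47975/1282 ∩ ED · BC = 16425/1282]
6. D_y = -6  [DF · BE = 47975/1282 ∩ ED · BC = 16425/1282]
   → D = (-5/2, -6)

A = (5/2, -5)
D = (-5/2, -6)
E = (40/641, -3455/641)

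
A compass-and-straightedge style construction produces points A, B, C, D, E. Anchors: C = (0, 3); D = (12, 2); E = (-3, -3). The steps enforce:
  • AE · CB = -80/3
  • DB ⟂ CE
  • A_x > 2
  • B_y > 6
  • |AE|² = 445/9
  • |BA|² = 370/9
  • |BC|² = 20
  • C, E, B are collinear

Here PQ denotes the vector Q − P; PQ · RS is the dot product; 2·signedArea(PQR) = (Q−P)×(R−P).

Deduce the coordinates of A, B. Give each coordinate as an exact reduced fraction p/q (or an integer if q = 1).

1. B_x = 2  [C, E, B are collinear ∩ DB ⟂ CE]
2. B_y = 7  [C, E, B are collinear ∩ DB ⟂ CE]
   → B = (2, 7)
3. A_x = 3  [line -2·x + -4·y + 26/3 = 0 ∩ |AE|² = 445/9]
4. A_y = 2/3  [line -2·x + -4·y + 26/3 = 0 ∩ |AE|² = 445/9]
   → A = (3, 2/3)

A = (3, 2/3)
B = (2, 7)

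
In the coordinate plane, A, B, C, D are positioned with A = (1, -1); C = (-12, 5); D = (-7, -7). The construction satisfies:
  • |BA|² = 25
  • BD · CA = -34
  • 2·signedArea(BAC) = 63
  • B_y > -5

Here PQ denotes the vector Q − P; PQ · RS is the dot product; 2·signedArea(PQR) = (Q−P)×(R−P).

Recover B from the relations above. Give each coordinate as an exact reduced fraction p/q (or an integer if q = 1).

B = (-3, -4)

1. B_x = -3  [BD · CA = -34 ∩ 2·signedArea(BAC) = 63]
2. B_y = -4  [BD · CA = -34 ∩ 2·signedArea(BAC) = 63]
   → B = (-3, -4)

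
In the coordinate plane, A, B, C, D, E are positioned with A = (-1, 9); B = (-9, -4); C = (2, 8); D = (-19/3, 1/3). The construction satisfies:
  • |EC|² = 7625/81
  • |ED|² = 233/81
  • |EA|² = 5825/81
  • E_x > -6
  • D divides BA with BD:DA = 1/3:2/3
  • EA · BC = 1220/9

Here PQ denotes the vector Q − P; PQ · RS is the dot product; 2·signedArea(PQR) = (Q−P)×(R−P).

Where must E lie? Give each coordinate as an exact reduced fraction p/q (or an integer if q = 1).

E = (-49/9, 16/9)

1. E_x = -49/9  [line -11·x + -12·y + -347/9 = 0 ∩ |EA|² = 5825/81]
2. E_y = 16/9  [line -11·x + -12·y + -347/9 = 0 ∩ |EA|² = 5825/81]
   → E = (-49/9, 16/9)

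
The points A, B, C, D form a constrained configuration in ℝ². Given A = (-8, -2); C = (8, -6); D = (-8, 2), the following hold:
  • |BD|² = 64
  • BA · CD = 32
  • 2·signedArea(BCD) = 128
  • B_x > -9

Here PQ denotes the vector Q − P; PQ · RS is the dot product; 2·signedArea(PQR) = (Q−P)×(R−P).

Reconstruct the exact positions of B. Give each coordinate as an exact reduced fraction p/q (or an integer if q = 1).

B = (-8, -6)

1. B_x = -8  [2·signedArea(BCD) = 128 ∩ BA · CD = 32]
2. B_y = -6  [2·signedArea(BCD) = 128 ∩ BA · CD = 32]
   → B = (-8, -6)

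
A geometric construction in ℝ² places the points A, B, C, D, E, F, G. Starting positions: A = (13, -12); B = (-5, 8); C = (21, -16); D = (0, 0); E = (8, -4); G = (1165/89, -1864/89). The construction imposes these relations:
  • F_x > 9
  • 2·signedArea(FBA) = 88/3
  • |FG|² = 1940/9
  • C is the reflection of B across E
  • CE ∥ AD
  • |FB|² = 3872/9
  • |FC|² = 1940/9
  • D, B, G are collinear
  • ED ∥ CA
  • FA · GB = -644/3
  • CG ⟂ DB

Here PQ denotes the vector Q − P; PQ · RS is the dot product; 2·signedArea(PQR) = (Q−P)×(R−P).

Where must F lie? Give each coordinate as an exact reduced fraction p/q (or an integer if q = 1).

F = (29/3, -20/3)

1. F_x = 29/3  [2·signedArea(FBA) = 88/3 ∩ FA · GB = -644/3]
2. F_y = -20/3  [2·signedArea(FBA) = 88/3 ∩ FA · GB = -644/3]
   → F = (29/3, -20/3)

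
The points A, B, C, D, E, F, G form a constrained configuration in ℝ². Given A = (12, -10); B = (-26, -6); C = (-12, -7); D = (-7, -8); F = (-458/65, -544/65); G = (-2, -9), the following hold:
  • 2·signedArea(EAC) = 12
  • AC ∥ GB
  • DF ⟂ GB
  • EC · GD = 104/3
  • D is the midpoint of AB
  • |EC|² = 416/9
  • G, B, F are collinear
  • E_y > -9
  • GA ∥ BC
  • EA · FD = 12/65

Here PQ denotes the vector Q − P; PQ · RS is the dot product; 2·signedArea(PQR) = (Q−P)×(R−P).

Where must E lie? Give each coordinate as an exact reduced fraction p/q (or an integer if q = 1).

E = (-16/3, -25/3)

1. E_x = -16/3  [EA · FD = 12/65 ∩ EC · GD = 104/3]
2. E_y = -25/3  [EA · FD = 12/65 ∩ EC · GD = 104/3]
   → E = (-16/3, -25/3)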